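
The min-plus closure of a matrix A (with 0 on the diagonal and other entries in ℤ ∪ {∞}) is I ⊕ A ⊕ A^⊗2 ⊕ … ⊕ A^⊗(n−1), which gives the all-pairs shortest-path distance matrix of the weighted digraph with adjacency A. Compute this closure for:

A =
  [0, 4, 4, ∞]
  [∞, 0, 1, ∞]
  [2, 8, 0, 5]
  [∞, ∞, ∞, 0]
Closure =
  [0, 4, 4, 9]
  [3, 0, 1, 6]
  [2, 6, 0, 5]
  [∞, ∞, ∞, 0]

This is the Floyd-Warshall all-pairs shortest-path computation. For each intermediate vertex k = 0, 1, …, 3, update dist[i][j] ← min(dist[i][j], dist[i][k] + dist[k][j]). The final matrix gives, for each (i, j), the minimum total weight of any directed path from i to j (possibly empty when i = j).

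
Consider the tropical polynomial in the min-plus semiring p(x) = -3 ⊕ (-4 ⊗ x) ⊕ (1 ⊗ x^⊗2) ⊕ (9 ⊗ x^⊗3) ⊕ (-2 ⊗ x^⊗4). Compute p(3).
p(3) = -3

A tropical monomial a ⊗ x^⊗i evaluates to a + i · x. Evaluating each term at x = 3:
  Term 0 contributes -3 + 0 · 3 = -3
  Term 1 contributes -4 + 1 · 3 = -1
  Term 2 contributes 1 + 2 · 3 = 7
  Term 3 contributes 9 + 3 · 3 = 18
  Term 4 contributes -2 + 4 · 3 = 10
p(3) = ⊕ of these = min[-3, -1, 7, 18, 10] = -3.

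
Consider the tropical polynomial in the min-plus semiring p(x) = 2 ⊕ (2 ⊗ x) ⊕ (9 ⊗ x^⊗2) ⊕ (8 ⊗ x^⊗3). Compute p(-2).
p(-2) = 0

A tropical monomial a ⊗ x^⊗i evaluates to a + i · x. Evaluating each term at x = -2:
  Term 0 contributes 2 + 0 · -2 = 2
  Term 1 contributes 2 + 1 · -2 = 0
  Term 2 contributes 9 + 2 · -2 = 5
  Term 3 contributes 8 + 3 · -2 = 2
p(-2) = ⊕ of these = min[2, 0, 5, 2] = 0.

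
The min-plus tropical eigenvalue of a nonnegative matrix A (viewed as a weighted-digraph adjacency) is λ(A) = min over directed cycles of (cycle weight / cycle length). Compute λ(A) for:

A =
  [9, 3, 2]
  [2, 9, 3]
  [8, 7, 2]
λ(A) = 2

Enumerate directed cycles and compute their means (weight / length). Sample:
  cycle 0 → 0: weight = 9, length = 1, mean = 9/1 ≈ 9.000
  cycle 1 → 1: weight = 9, length = 1, mean = 9/1 ≈ 9.000
  cycle 2 → 2: weight = 2, length = 1, mean = 2/1 ≈ 2.000
  cycle 0 → 1 → 0: weight = 5, length = 2, mean = 5/2 ≈ 2.500
  cycle 0 → 2 → 0: weight = 10, length = 2, mean = 10/2 ≈ 5.000
  cycle 1 → 0 → 1: weight = 5, length = 2, mean = 5/2 ≈ 2.500
Minimum mean = 2.000, attained e.g. along the cycle 2 → 2 with weight 2 and length 1. So λ(A) = 2/1 = 2.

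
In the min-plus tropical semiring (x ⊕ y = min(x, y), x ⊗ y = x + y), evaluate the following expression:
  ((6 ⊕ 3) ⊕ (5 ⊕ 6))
((6 ⊕ 3) ⊕ (5 ⊕ 6)) = 3

Expand innermost to outermost. Recall ⊕ takes the minimum of its arguments and ⊗ takes their sum. Working out the expression ((6 ⊕ 3) ⊕ (5 ⊕ 6)) gives 3.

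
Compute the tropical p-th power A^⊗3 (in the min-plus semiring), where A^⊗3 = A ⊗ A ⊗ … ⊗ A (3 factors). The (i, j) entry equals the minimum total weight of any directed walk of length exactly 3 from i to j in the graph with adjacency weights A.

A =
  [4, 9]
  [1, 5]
A^⊗3 =
  [12, 17]
  [9, 14]

Each entry (A^⊗3)_ij equals the minimum over all length-3 walks i = v_0 → v_1 → … → v_3 = j of Σ_t A[v_t][v_{t+1}]. For example, for (i, j) = (0, 1) we minimise over 4 possible intermediate vertex sequences; the minimum is 17, attained along the walk 0 → 0 → 0 → 1.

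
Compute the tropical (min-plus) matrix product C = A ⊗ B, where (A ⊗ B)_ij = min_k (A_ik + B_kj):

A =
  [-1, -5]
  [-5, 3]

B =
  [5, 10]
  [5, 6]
A ⊗ B =
  [0, 1]
  [0, 5]

Apply the min-plus product entry-by-entry:
  C[0][0] = min over k of (A[0][0] + B[0][0] = -1 + 5 = 4, A[0][1] + B[1][0] = -5 + 5 = 0) = 0 (attained at k = 1)
  C[0][1] = min over k of (A[0][0] + B[0][1] = -1 + 10 = 9, A[0][1] + B[1][1] = -5 + 6 = 1) = 1 (attained at k = 1)
  C[1][0] = min over k of (A[1][0] + B[0][0] = -5 + 5 = 0, A[1][1] + B[1][0] = 3 + 5 = 8) = 0 (attained at k = 0)
  C[1][1] = min over k of (A[1][0] + B[0][1] = -5 + 10 = 5, A[1][1] + B[1][1] = 3 + 6 = 9) = 5 (attained at k = 0)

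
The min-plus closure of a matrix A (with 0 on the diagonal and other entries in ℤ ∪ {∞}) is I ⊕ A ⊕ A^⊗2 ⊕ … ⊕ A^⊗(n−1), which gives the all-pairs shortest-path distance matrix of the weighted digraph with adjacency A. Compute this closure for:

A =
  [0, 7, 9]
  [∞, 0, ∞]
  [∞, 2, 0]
Closure =
  [0, 7, 9]
  [∞, 0, ∞]
  [∞, 2, 0]

This is the Floyd-Warshall all-pairs shortest-path computation. For each intermediate vertex k = 0, 1, …, 2, update dist[i][j] ← min(dist[i][j], dist[i][k] + dist[k][j]). The final matrix gives, for each (i, j), the minimum total weight of any directed path from i to j (possibly empty when i = j).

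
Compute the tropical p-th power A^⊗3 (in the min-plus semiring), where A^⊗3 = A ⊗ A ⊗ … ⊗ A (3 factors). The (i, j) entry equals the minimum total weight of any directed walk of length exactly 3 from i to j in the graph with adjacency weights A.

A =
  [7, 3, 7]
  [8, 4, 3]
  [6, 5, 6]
A^⊗3 =
  [12, 11, 10]
  [13, 12, 11]
  [14, 13, 12]

Each entry (A^⊗3)_ij equals the minimum over all length-3 walks i = v_0 → v_1 → … → v_3 = j of Σ_t A[v_t][v_{t+1}]. For example, for (i, j) = (0, 2) we minimise over 9 possible intermediate vertex sequences; the minimum is 10, attained along the walk 0 → 1 → 1 → 2.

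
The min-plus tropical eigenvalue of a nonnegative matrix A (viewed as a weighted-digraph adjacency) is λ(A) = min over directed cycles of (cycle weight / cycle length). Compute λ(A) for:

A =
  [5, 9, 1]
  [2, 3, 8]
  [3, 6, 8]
λ(A) = 2

Enumerate directed cycles and compute their means (weight / length). Sample:
  cycle 0 → 0: weight = 5, length = 1, mean = 5/1 ≈ 5.000
  cycle 1 → 1: weight = 3, length = 1, mean = 3/1 ≈ 3.000
  cycle 2 → 2: weight = 8, length = 1, mean = 8/1 ≈ 8.000
  cycle 0 → 1 → 0: weight = 11, length = 2, mean = 11/2 ≈ 5.500
  cycle 0 → 2 → 0: weight = 4, length = 2, mean = 4/2 ≈ 2.000
  cycle 1 → 0 → 1: weight = 11, length = 2, mean = 11/2 ≈ 5.500
Minimum mean = 2.000, attained e.g. along the cycle 0 → 2 → 0 with weight 4 and length 2. So λ(A) = 4/2 = 2.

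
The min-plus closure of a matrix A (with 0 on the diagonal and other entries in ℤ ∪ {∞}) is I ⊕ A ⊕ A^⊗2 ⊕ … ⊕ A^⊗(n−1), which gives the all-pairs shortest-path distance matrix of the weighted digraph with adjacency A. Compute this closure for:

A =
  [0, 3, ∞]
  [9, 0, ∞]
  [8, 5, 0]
Closure =
  [0, 3, ∞]
  [9, 0, ∞]
  [8, 5, 0]

This is the Floyd-Warshall all-pairs shortest-path computation. For each intermediate vertex k = 0, 1, …, 2, update dist[i][j] ← min(dist[i][j], dist[i][k] + dist[k][j]). The final matrix gives, for each (i, j), the minimum total weight of any directed path from i to j (possibly empty when i = j).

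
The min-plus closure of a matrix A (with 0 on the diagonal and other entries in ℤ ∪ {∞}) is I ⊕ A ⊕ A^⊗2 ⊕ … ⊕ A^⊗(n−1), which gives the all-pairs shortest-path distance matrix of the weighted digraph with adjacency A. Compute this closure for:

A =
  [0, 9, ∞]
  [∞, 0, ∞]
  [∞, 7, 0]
Closure =
  [0, 9, ∞]
  [∞, 0, ∞]
  [∞, 7, 0]

This is the Floyd-Warshall all-pairs shortest-path computation. For each intermediate vertex k = 0, 1, …, 2, update dist[i][j] ← min(dist[i][j], dist[i][k] + dist[k][j]). The final matrix gives, for each (i, j), the minimum total weight of any directed path from i to j (possibly empty when i = j).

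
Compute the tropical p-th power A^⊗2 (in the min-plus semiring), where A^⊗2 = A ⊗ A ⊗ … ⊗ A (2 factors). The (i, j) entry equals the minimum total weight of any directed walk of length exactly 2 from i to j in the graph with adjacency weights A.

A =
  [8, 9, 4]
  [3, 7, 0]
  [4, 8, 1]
A^⊗2 =
  [8, 12, 5]
  [4, 8, 1]
  [5, 9, 2]

Each entry (A^⊗2)_ij equals the minimum over all length-2 walks i = v_0 → v_1 → … → v_2 = j of Σ_t A[v_t][v_{t+1}]. For example, for (i, j) = (0, 2) we minimise over 3 possible intermediate vertex sequences; the minimum is 5, attained along the walk 0 → 2 → 2.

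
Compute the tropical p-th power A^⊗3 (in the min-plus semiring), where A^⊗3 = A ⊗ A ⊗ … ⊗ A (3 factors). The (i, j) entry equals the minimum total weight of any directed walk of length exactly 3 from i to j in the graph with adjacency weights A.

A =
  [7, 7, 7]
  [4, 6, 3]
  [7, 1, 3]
A^⊗3 =
  [12, 11, 11]
  [8, 7, 7]
  [8, 5, 7]

Each entry (A^⊗3)_ij equals the minimum over all length-3 walks i = v_0 → v_1 → … → v_3 = j of Σ_t A[v_t][v_{t+1}]. For example, for (i, j) = (0, 2) we minimise over 9 possible intermediate vertex sequences; the minimum is 11, attained along the walk 0 → 2 → 1 → 2.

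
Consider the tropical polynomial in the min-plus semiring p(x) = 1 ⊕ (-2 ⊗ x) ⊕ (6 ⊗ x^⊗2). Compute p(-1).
p(-1) = -3

A tropical monomial a ⊗ x^⊗i evaluates to a + i · x. Evaluating each term at x = -1:
  Term 0 contributes 1 + 0 · -1 = 1
  Term 1 contributes -2 + 1 · -1 = -3
  Term 2 contributes 6 + 2 · -1 = 4
p(-1) = ⊕ of these = min[1, -3, 4] = -3.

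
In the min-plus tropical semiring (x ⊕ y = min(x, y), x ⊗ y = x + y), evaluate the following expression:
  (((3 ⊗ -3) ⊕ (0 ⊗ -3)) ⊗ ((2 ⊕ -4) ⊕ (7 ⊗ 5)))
(((3 ⊗ -3) ⊕ (0 ⊗ -3)) ⊗ ((2 ⊕ -4) ⊕ (7 ⊗ 5))) = -7

Expand innermost to outermost. Recall ⊕ takes the minimum of its arguments and ⊗ takes their sum. Working out the expression (((3 ⊗ -3) ⊕ (0 ⊗ -3)) ⊗ ((2 ⊕ -4) ⊕ (7 ⊗ 5))) gives -7.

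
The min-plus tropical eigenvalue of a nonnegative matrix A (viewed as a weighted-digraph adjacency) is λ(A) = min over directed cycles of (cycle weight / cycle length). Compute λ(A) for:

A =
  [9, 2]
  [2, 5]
λ(A) = 2

Enumerate directed cycles and compute their means (weight / length). Sample:
  cycle 0 → 0: weight = 9, length = 1, mean = 9/1 ≈ 9.000
  cycle 1 → 1: weight = 5, length = 1, mean = 5/1 ≈ 5.000
  cycle 0 → 1 → 0: weight = 4, length = 2, mean = 4/2 ≈ 2.000
  cycle 1 → 0 → 1: weight = 4, length = 2, mean = 4/2 ≈ 2.000
Minimum mean = 2.000, attained e.g. along the cycle 0 → 1 → 0 with weight 4 and length 2. So λ(A) = 4/2 = 2.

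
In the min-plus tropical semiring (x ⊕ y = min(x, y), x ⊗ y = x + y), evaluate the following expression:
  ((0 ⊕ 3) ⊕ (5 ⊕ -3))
((0 ⊕ 3) ⊕ (5 ⊕ -3)) = -3

Expand innermost to outermost. Recall ⊕ takes the minimum of its arguments and ⊗ takes their sum. Working out the expression ((0 ⊕ 3) ⊕ (5 ⊕ -3)) gives -3.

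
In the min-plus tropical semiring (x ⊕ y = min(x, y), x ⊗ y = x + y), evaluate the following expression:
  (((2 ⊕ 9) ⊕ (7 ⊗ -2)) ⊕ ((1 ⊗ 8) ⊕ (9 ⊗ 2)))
(((2 ⊕ 9) ⊕ (7 ⊗ -2)) ⊕ ((1 ⊗ 8) ⊕ (9 ⊗ 2))) = 2

Expand innermost to outermost. Recall ⊕ takes the minimum of its arguments and ⊗ takes their sum. Working out the expression (((2 ⊕ 9) ⊕ (7 ⊗ -2)) ⊕ ((1 ⊗ 8) ⊕ (9 ⊗ 2))) gives 2.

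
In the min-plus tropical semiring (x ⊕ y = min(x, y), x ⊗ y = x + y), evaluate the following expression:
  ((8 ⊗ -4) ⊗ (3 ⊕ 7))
((8 ⊗ -4) ⊗ (3 ⊕ 7)) = 7

Expand innermost to outermost. Recall ⊕ takes the minimum of its arguments and ⊗ takes their sum. Working out the expression ((8 ⊗ -4) ⊗ (3 ⊕ 7)) gives 7.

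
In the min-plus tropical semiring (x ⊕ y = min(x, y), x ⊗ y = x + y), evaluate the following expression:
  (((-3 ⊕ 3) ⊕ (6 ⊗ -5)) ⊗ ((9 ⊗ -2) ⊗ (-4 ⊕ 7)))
(((-3 ⊕ 3) ⊕ (6 ⊗ -5)) ⊗ ((9 ⊗ -2) ⊗ (-4 ⊕ 7))) = 0

Expand innermost to outermost. Recall ⊕ takes the minimum of its arguments and ⊗ takes their sum. Working out the expression (((-3 ⊕ 3) ⊕ (6 ⊗ -5)) ⊗ ((9 ⊗ -2) ⊗ (-4 ⊕ 7))) gives 0.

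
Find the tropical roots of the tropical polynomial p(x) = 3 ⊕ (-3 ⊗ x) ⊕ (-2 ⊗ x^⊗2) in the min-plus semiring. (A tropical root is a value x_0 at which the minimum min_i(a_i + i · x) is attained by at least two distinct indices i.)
Roots: {-1, 6}

Each tropical root is a break point of the lower envelope of the lines y = a_i + i · x (there are 3 lines, with slopes 0, 1, ..., 2). Only the lines that attain the minimum somewhere contribute to roots; other lines are dominated. Here the surviving (envelope) indices are i = 2, i = 1, i = 0.
Intersections between consecutive envelope lines give the roots: for adjacent envelope indices i < j the intersection is x = (a_i − a_j) / (j − i). Reading off the sorted break points: {-1, 6}.
Verification: at each break x_0, at least two indices attain the minimum of min_i(a_i + i · x_0).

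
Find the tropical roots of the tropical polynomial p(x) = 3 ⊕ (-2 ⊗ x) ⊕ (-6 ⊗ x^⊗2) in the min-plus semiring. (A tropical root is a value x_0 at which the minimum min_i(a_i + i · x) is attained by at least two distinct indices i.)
Roots: {4, 5}

Each tropical root is a break point of the lower envelope of the lines y = a_i + i · x (there are 3 lines, with slopes 0, 1, ..., 2). Only the lines that attain the minimum somewhere contribute to roots; other lines are dominated. Here the surviving (envelope) indices are i = 2, i = 1, i = 0.
Intersections between consecutive envelope lines give the roots: for adjacent envelope indices i < j the intersection is x = (a_i − a_j) / (j − i). Reading off the sorted break points: {4, 5}.
Verification: at each break x_0, at least two indices attain the minimum of min_i(a_i + i · x_0).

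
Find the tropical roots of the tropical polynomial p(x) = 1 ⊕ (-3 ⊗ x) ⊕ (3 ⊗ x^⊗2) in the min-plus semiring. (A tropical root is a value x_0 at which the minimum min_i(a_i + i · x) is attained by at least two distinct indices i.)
Roots: {-6, 4}

Each tropical root is a break point of the lower envelope of the lines y = a_i + i · x (there are 3 lines, with slopes 0, 1, ..., 2). Only the lines that attain the minimum somewhere contribute to roots; other lines are dominated. Here the surviving (envelope) indices are i = 2, i = 1, i = 0.
Intersections between consecutive envelope lines give the roots: for adjacent envelope indices i < j the intersection is x = (a_i − a_j) / (j − i). Reading off the sorted break points: {-6, 4}.
Verification: at each break x_0, at least two indices attain the minimum of min_i(a_i + i · x_0).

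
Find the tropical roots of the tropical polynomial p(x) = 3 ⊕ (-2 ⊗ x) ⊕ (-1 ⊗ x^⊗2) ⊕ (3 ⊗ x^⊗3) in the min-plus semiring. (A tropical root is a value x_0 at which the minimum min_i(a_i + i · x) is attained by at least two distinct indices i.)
Roots: {-4, -1, 5}

Each tropical root is a break point of the lower envelope of the lines y = a_i + i · x (there are 4 lines, with slopes 0, 1, ..., 3). Only the lines that attain the minimum somewhere contribute to roots; other lines are dominated. Here the surviving (envelope) indices are i = 3, i = 2, i = 1, i = 0.
Intersections between consecutive envelope lines give the roots: for adjacent envelope indices i < j the intersection is x = (a_i − a_j) / (j − i). Reading off the sorted break points: {-4, -1, 5}.
Verification: at each break x_0, at least two indices attain the minimum of min_i(a_i + i · x_0).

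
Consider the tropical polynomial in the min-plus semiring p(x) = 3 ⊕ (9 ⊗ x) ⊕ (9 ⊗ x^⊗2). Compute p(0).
p(0) = 3

A tropical monomial a ⊗ x^⊗i evaluates to a + i · x. Evaluating each term at x = 0:
  Term 0 contributes 3 + 0 · 0 = 3
  Term 1 contributes 9 + 1 · 0 = 9
  Term 2 contributes 9 + 2 · 0 = 9
p(0) = ⊕ of these = min[3, 9, 9] = 3.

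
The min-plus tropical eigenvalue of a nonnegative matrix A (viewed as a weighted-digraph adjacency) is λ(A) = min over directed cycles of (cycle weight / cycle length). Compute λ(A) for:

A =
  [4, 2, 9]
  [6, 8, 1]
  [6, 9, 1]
λ(A) = 1

Enumerate directed cycles and compute their means (weight / length). Sample:
  cycle 0 → 0: weight = 4, length = 1, mean = 4/1 ≈ 4.000
  cycle 1 → 1: weight = 8, length = 1, mean = 8/1 ≈ 8.000
  cycle 2 → 2: weight = 1, length = 1, mean = 1/1 ≈ 1.000
  cycle 0 → 1 → 0: weight = 8, length = 2, mean = 8/2 ≈ 4.000
  cycle 0 → 2 → 0: weight = 15, length = 2, mean = 15/2 ≈ 7.500
  cycle 1 → 0 → 1: weight = 8, length = 2, mean = 8/2 ≈ 4.000
Minimum mean = 1.000, attained e.g. along the cycle 2 → 2 with weight 1 and length 1. So λ(A) = 1/1 = 1.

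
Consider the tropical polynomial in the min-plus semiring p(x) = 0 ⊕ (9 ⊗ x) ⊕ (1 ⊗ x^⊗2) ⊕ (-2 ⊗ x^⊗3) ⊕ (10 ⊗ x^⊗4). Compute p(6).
p(6) = 0

A tropical monomial a ⊗ x^⊗i evaluates to a + i · x. Evaluating each term at x = 6:
  Term 0 contributes 0 + 0 · 6 = 0
  Term 1 contributes 9 + 1 · 6 = 15
  Term 2 contributes 1 + 2 · 6 = 13
  Term 3 contributes -2 + 3 · 6 = 16
  Term 4 contributes 10 + 4 · 6 = 34
p(6) = ⊕ of these = min[0, 15, 13, 16, 34] = 0.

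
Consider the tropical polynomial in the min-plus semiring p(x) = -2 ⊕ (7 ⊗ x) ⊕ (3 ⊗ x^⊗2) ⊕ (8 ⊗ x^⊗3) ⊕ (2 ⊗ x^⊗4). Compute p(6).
p(6) = -2

A tropical monomial a ⊗ x^⊗i evaluates to a + i · x. Evaluating each term at x = 6:
  Term 0 contributes -2 + 0 · 6 = -2
  Term 1 contributes 7 + 1 · 6 = 13
  Term 2 contributes 3 + 2 · 6 = 15
  Term 3 contributes 8 + 3 · 6 = 26
  Term 4 contributes 2 + 4 · 6 = 26
p(6) = ⊕ of these = min[-2, 13, 15, 26, 26] = -2.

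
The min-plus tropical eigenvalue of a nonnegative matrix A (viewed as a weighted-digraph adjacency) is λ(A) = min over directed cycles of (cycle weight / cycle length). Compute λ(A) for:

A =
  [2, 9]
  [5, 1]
λ(A) = 1

Enumerate directed cycles and compute their means (weight / length). Sample:
  cycle 0 → 0: weight = 2, length = 1, mean = 2/1 ≈ 2.000
  cycle 1 → 1: weight = 1, length = 1, mean = 1/1 ≈ 1.000
  cycle 0 → 1 → 0: weight = 14, length = 2, mean = 14/2 ≈ 7.000
  cycle 1 → 0 → 1: weight = 14, length = 2, mean = 14/2 ≈ 7.000
Minimum mean = 1.000, attained e.g. along the cycle 1 → 1 with weight 1 and length 1. So λ(A) = 1/1 = 1.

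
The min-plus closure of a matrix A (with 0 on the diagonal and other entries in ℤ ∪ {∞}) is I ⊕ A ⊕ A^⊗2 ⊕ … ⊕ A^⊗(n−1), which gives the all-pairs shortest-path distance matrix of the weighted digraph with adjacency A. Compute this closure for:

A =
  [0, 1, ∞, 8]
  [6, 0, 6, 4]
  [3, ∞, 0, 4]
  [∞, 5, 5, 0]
Closure =
  [0, 1, 7, 5]
  [6, 0, 6, 4]
  [3, 4, 0, 4]
  [8, 5, 5, 0]

This is the Floyd-Warshall all-pairs shortest-path computation. For each intermediate vertex k = 0, 1, …, 3, update dist[i][j] ← min(dist[i][j], dist[i][k] + dist[k][j]). The final matrix gives, for each (i, j), the minimum total weight of any directed path from i to j (possibly empty when i = j).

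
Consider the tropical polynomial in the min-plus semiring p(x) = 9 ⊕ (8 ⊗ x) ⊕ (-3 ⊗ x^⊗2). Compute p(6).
p(6) = 9

A tropical monomial a ⊗ x^⊗i evaluates to a + i · x. Evaluating each term at x = 6:
  Term 0 contributes 9 + 0 · 6 = 9
  Term 1 contributes 8 + 1 · 6 = 14
  Term 2 contributes -3 + 2 · 6 = 9
p(6) = ⊕ of these = min[9, 14, 9] = 9.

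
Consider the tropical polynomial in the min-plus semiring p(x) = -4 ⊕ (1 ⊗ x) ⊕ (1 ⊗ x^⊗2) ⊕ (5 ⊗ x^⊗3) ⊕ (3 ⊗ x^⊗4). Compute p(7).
p(7) = -4

A tropical monomial a ⊗ x^⊗i evaluates to a + i · x. Evaluating each term at x = 7:
  Term 0 contributes -4 + 0 · 7 = -4
  Term 1 contributes 1 + 1 · 7 = 8
  Term 2 contributes 1 + 2 · 7 = 15
  Term 3 contributes 5 + 3 · 7 = 26
  Term 4 contributes 3 + 4 · 7 = 31
p(7) = ⊕ of these = min[-4, 8, 15, 26, 31] = -4.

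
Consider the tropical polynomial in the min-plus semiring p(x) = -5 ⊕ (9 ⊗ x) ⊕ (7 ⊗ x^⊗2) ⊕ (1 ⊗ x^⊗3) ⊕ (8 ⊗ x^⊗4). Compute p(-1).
p(-1) = -5

A tropical monomial a ⊗ x^⊗i evaluates to a + i · x. Evaluating each term at x = -1:
  Term 0 contributes -5 + 0 · -1 = -5
  Term 1 contributes 9 + 1 · -1 = 8
  Term 2 contributes 7 + 2 · -1 = 5
  Term 3 contributes 1 + 3 · -1 = -2
  Term 4 contributes 8 + 4 · -1 = 4
p(-1) = ⊕ of these = min[-5, 8, 5, -2, 4] = -5.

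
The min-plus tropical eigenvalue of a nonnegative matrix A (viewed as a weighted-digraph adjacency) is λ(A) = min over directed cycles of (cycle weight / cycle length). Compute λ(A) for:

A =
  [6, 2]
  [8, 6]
λ(A) = 5

Enumerate directed cycles and compute their means (weight / length). Sample:
  cycle 0 → 0: weight = 6, length = 1, mean = 6/1 ≈ 6.000
  cycle 1 → 1: weight = 6, length = 1, mean = 6/1 ≈ 6.000
  cycle 0 → 1 → 0: weight = 10, length = 2, mean = 10/2 ≈ 5.000
  cycle 1 → 0 → 1: weight = 10, length = 2, mean = 10/2 ≈ 5.000
Minimum mean = 5.000, attained e.g. along the cycle 0 → 1 → 0 with weight 10 and length 2. So λ(A) = 10/2 = 5.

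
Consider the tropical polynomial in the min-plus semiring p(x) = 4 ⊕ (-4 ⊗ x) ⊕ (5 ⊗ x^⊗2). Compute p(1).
p(1) = -3

A tropical monomial a ⊗ x^⊗i evaluates to a + i · x. Evaluating each term at x = 1:
  Term 0 contributes 4 + 0 · 1 = 4
  Term 1 contributes -4 + 1 · 1 = -3
  Term 2 contributes 5 + 2 · 1 = 7
p(1) = ⊕ of these = min[4, -3, 7] = -3.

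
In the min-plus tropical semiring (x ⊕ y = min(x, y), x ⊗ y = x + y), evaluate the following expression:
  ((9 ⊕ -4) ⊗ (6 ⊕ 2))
((9 ⊕ -4) ⊗ (6 ⊕ 2)) = -2

Expand innermost to outermost. Recall ⊕ takes the minimum of its arguments and ⊗ takes their sum. Working out the expression ((9 ⊕ -4) ⊗ (6 ⊕ 2)) gives -2.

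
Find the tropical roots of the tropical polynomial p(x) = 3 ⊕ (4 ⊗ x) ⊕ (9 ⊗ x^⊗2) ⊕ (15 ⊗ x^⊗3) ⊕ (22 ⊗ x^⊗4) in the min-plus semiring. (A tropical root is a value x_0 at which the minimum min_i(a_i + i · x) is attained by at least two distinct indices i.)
Roots: {-7, -6, -5, -1}

Each tropical root is a break point of the lower envelope of the lines y = a_i + i · x (there are 5 lines, with slopes 0, 1, ..., 4). Only the lines that attain the minimum somewhere contribute to roots; other lines are dominated. Here the surviving (envelope) indices are i = 4, i = 3, i = 2, i = 1, i = 0.
Intersections between consecutive envelope lines give the roots: for adjacent envelope indices i < j the intersection is x = (a_i − a_j) / (j − i). Reading off the sorted break points: {-7, -6, -5, -1}.
Verification: at each break x_0, at least two indices attain the minimum of min_i(a_i + i · x_0).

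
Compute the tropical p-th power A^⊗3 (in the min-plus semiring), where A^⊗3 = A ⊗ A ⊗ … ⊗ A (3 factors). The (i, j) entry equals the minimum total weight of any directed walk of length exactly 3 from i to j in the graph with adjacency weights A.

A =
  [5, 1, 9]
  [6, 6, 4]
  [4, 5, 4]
A^⊗3 =
  [9, 8, 9]
  [12, 9, 11]
  [11, 9, 9]

Each entry (A^⊗3)_ij equals the minimum over all length-3 walks i = v_0 → v_1 → … → v_3 = j of Σ_t A[v_t][v_{t+1}]. For example, for (i, j) = (0, 2) we minimise over 9 possible intermediate vertex sequences; the minimum is 9, attained along the walk 0 → 1 → 2 → 2.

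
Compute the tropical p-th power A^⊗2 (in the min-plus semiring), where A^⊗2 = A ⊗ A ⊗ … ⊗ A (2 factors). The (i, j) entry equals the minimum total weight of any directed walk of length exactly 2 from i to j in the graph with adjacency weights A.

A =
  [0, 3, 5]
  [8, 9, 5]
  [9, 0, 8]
A^⊗2 =
  [0, 3, 5]
  [8, 5, 13]
  [8, 8, 5]

Each entry (A^⊗2)_ij equals the minimum over all length-2 walks i = v_0 → v_1 → … → v_2 = j of Σ_t A[v_t][v_{t+1}]. For example, for (i, j) = (0, 2) we minimise over 3 possible intermediate vertex sequences; the minimum is 5, attained along the walk 0 → 0 → 2.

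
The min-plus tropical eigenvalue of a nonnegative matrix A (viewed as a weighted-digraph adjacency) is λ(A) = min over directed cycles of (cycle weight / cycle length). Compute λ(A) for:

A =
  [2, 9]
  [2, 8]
λ(A) = 2

Enumerate directed cycles and compute their means (weight / length). Sample:
  cycle 0 → 0: weight = 2, length = 1, mean = 2/1 ≈ 2.000
  cycle 1 → 1: weight = 8, length = 1, mean = 8/1 ≈ 8.000
  cycle 0 → 1 → 0: weight = 11, length = 2, mean = 11/2 ≈ 5.500
  cycle 1 → 0 → 1: weight = 11, length = 2, mean = 11/2 ≈ 5.500
Minimum mean = 2.000, attained e.g. along the cycle 0 → 0 with weight 2 and length 1. So λ(A) = 2/1 = 2.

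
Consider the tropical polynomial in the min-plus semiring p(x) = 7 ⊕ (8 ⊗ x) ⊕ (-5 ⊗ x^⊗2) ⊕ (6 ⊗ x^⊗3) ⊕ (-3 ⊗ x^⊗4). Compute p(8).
p(8) = 7

A tropical monomial a ⊗ x^⊗i evaluates to a + i · x. Evaluating each term at x = 8:
  Term 0 contributes 7 + 0 · 8 = 7
  Term 1 contributes 8 + 1 · 8 = 16
  Term 2 contributes -5 + 2 · 8 = 11
  Term 3 contributes 6 + 3 · 8 = 30
  Term 4 contributes -3 + 4 · 8 = 29
p(8) = ⊕ of these = min[7, 16, 11, 30, 29] = 7.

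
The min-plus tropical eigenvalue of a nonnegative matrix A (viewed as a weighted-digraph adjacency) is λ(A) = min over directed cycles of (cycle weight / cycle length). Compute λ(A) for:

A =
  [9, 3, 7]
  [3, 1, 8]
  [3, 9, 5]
λ(A) = 1

Enumerate directed cycles and compute their means (weight / length). Sample:
  cycle 0 → 0: weight = 9, length = 1, mean = 9/1 ≈ 9.000
  cycle 1 → 1: weight = 1, length = 1, mean = 1/1 ≈ 1.000
  cycle 2 → 2: weight = 5, length = 1, mean = 5/1 ≈ 5.000
  cycle 0 → 1 → 0: weight = 6, length = 2, mean = 6/2 ≈ 3.000
  cycle 0 → 2 → 0: weight = 10, length = 2, mean = 10/2 ≈ 5.000
  cycle 1 → 0 → 1: weight = 6, length = 2, mean = 6/2 ≈ 3.000
Minimum mean = 1.000, attained e.g. along the cycle 1 → 1 with weight 1 and length 1. So λ(A) = 1/1 = 1.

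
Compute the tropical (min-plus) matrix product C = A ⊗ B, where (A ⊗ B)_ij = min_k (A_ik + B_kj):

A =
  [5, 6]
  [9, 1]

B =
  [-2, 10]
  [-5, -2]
A ⊗ B =
  [1, 4]
  [-4, -1]

Apply the min-plus product entry-by-entry:
  C[0][0] = min over k of (A[0][0] + B[0][0] = 5 + -2 = 3, A[0][1] + B[1][0] = 6 + -5 = 1) = 1 (attained at k = 1)
  C[0][1] = min over k of (A[0][0] + B[0][1] = 5 + 10 = 15, A[0][1] + B[1][1] = 6 + -2 = 4) = 4 (attained at k = 1)
  C[1][0] = min over k of (A[1][0] + B[0][0] = 9 + -2 = 7, A[1][1] + B[1][0] = 1 + -5 = -4) = -4 (attained at k = 1)
  C[1][1] = min over k of (A[1][0] + B[0][1] = 9 + 10 = 19, A[1][1] + B[1][1] = 1 + -2 = -1) = -1 (attained at k = 1)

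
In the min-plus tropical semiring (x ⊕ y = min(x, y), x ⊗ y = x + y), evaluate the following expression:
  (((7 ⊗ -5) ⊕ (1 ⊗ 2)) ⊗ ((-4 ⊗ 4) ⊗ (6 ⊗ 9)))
(((7 ⊗ -5) ⊕ (1 ⊗ 2)) ⊗ ((-4 ⊗ 4) ⊗ (6 ⊗ 9))) = 17

Expand innermost to outermost. Recall ⊕ takes the minimum of its arguments and ⊗ takes their sum. Working out the expression (((7 ⊗ -5) ⊕ (1 ⊗ 2)) ⊗ ((-4 ⊗ 4) ⊗ (6 ⊗ 9))) gives 17.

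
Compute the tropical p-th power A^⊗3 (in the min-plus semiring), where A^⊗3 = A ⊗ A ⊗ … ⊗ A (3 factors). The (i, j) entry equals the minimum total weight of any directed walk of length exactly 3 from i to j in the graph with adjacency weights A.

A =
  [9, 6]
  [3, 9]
A^⊗3 =
  [18, 15]
  [12, 18]

Each entry (A^⊗3)_ij equals the minimum over all length-3 walks i = v_0 → v_1 → … → v_3 = j of Σ_t A[v_t][v_{t+1}]. For example, for (i, j) = (0, 1) we minimise over 4 possible intermediate vertex sequences; the minimum is 15, attained along the walk 0 → 1 → 0 → 1.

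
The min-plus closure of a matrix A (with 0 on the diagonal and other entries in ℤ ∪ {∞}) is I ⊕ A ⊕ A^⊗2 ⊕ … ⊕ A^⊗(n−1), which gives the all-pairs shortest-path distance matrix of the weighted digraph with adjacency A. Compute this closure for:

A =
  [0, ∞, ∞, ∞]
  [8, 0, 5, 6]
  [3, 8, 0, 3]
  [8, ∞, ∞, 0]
Closure =
  [0, ∞, ∞, ∞]
  [8, 0, 5, 6]
  [3, 8, 0, 3]
  [8, ∞, ∞, 0]

This is the Floyd-Warshall all-pairs shortest-path computation. For each intermediate vertex k = 0, 1, …, 3, update dist[i][j] ← min(dist[i][j], dist[i][k] + dist[k][j]). The final matrix gives, for each (i, j), the minimum total weight of any directed path from i to j (possibly empty when i = j).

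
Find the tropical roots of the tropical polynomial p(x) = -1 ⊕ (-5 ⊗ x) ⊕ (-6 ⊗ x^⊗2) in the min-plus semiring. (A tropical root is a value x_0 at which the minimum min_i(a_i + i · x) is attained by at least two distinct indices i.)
Roots: {1, 4}

Each tropical root is a break point of the lower envelope of the lines y = a_i + i · x (there are 3 lines, with slopes 0, 1, ..., 2). Only the lines that attain the minimum somewhere contribute to roots; other lines are dominated. Here the surviving (envelope) indices are i = 2, i = 1, i = 0.
Intersections between consecutive envelope lines give the roots: for adjacent envelope indices i < j the intersection is x = (a_i − a_j) / (j − i). Reading off the sorted break points: {1, 4}.
Verification: at each break x_0, at least two indices attain the minimum of min_i(a_i + i · x_0).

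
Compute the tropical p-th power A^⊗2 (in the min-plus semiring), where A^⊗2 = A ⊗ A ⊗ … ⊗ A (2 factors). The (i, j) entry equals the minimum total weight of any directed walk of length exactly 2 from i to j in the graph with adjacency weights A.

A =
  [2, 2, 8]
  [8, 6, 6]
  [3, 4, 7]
A^⊗2 =
  [4, 4, 8]
  [9, 10, 12]
  [5, 5, 10]

Each entry (A^⊗2)_ij equals the minimum over all length-2 walks i = v_0 → v_1 → … → v_2 = j of Σ_t A[v_t][v_{t+1}]. For example, for (i, j) = (0, 2) we minimise over 3 possible intermediate vertex sequences; the minimum is 8, attained along the walk 0 → 1 → 2.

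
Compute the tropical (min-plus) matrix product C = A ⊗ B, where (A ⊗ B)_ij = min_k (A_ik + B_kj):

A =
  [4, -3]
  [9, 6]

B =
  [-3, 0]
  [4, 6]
A ⊗ B =
  [1, 3]
  [6, 9]

Apply the min-plus product entry-by-entry:
  C[0][0] = min over k of (A[0][0] + B[0][0] = 4 + -3 = 1, A[0][1] + B[1][0] = -3 + 4 = 1) = 1 (attained at k = 0)
  C[0][1] = min over k of (A[0][0] + B[0][1] = 4 + 0 = 4, A[0][1] + B[1][1] = -3 + 6 = 3) = 3 (attained at k = 1)
  C[1][0] = min over k of (A[1][0] + B[0][0] = 9 + -3 = 6, A[1][1] + B[1][0] = 6 + 4 = 10) = 6 (attained at k = 0)
  C[1][1] = min over k of (A[1][0] + B[0][1] = 9 + 0 = 9, A[1][1] + B[1][1] = 6 + 6 = 12) = 9 (attained at k = 0)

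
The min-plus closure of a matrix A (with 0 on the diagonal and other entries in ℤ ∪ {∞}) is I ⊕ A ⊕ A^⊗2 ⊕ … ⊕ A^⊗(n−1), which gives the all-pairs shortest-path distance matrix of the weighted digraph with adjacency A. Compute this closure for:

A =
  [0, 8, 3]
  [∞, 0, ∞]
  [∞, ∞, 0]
Closure =
  [0, 8, 3]
  [∞, 0, ∞]
  [∞, ∞, 0]

This is the Floyd-Warshall all-pairs shortest-path computation. For each intermediate vertex k = 0, 1, …, 2, update dist[i][j] ← min(dist[i][j], dist[i][k] + dist[k][j]). The final matrix gives, for each (i, j), the minimum total weight of any directed path from i to j (possibly empty when i = j).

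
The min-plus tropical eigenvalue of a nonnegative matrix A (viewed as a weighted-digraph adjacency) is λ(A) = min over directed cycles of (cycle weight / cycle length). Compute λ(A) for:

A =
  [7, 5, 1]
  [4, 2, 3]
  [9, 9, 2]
λ(A) = 2

Enumerate directed cycles and compute their means (weight / length). Sample:
  cycle 0 → 0: weight = 7, length = 1, mean = 7/1 ≈ 7.000
  cycle 1 → 1: weight = 2, length = 1, mean = 2/1 ≈ 2.000
  cycle 2 → 2: weight = 2, length = 1, mean = 2/1 ≈ 2.000
  cycle 0 → 1 → 0: weight = 9, length = 2, mean = 9/2 ≈ 4.500
  cycle 0 → 2 → 0: weight = 10, length = 2, mean = 10/2 ≈ 5.000
  cycle 1 → 0 → 1: weight = 9, length = 2, mean = 9/2 ≈ 4.500
Minimum mean = 2.000, attained e.g. along the cycle 1 → 1 with weight 2 and length 1. So λ(A) = 2/1 = 2.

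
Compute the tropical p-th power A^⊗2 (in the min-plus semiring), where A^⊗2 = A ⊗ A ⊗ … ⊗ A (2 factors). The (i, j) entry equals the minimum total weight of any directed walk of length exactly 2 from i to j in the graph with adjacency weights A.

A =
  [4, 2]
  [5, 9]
A^⊗2 =
  [7, 6]
  [9, 7]

Each entry (A^⊗2)_ij equals the minimum over all length-2 walks i = v_0 → v_1 → … → v_2 = j of Σ_t A[v_t][v_{t+1}]. For example, for (i, j) = (0, 1) we minimise over 2 possible intermediate vertex sequences; the minimum is 6, attained along the walk 0 → 0 → 1.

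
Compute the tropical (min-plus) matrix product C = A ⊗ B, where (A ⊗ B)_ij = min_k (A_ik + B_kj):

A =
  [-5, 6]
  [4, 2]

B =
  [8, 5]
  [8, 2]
A ⊗ B =
  [3, 0]
  [10, 4]

Apply the min-plus product entry-by-entry:
  C[0][0] = min over k of (A[0][0] + B[0][0] = -5 + 8 = 3, A[0][1] + B[1][0] = 6 + 8 = 14) = 3 (attained at k = 0)
  C[0][1] = min over k of (A[0][0] + B[0][1] = -5 + 5 = 0, A[0][1] + B[1][1] = 6 + 2 = 8) = 0 (attained at k = 0)
  C[1][0] = min over k of (A[1][0] + B[0][0] = 4 + 8 = 12, A[1][1] + B[1][0] = 2 + 8 = 10) = 10 (attained at k = 1)
  C[1][1] = min over k of (A[1][0] + B[0][1] = 4 + 5 = 9, A[1][1] + B[1][1] = 2 + 2 = 4) = 4 (attained at k = 1)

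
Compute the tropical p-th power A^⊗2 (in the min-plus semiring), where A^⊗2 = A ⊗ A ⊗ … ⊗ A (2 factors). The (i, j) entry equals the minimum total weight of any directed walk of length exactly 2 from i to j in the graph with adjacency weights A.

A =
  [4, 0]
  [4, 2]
A^⊗2 =
  [4, 2]
  [6, 4]

Each entry (A^⊗2)_ij equals the minimum over all length-2 walks i = v_0 → v_1 → … → v_2 = j of Σ_t A[v_t][v_{t+1}]. For example, for (i, j) = (0, 1) we minimise over 2 possible intermediate vertex sequences; the minimum is 2, attained along the walk 0 → 1 → 1.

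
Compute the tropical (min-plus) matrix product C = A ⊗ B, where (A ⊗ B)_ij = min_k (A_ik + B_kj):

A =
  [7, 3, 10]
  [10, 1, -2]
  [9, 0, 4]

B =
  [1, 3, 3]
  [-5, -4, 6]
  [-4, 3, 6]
A ⊗ B =
  [-2, -1, 9]
  [-6, -3, 4]
  [-5, -4, 6]

Apply the min-plus product entry-by-entry:
  C[0][0] = min over k of (A[0][0] + B[0][0] = 7 + 1 = 8, A[0][1] + B[1][0] = 3 + -5 = -2, A[0][2] + B[2][0] = 10 + -4 = 6) = -2 (attained at k = 1)
  C[0][1] = min over k of (A[0][0] + B[0][1] = 7 + 3 = 10, A[0][1] + B[1][1] = 3 + -4 = -1, A[0][2] + B[2][1] = 10 + 3 = 13) = -1 (attained at k = 1)
  C[0][2] = min over k of (A[0][0] + B[0][2] = 7 + 3 = 10, A[0][1] + B[1][2] = 3 + 6 = 9, A[0][2] + B[2][2] = 10 + 6 = 16) = 9 (attained at k = 1)
  C[1][0] = min over k of (A[1][0] + B[0][0] = 10 + 1 = 11, A[1][1] + B[1][0] = 1 + -5 = -4, A[1][2] + B[2][0] = -2 + -4 = -6) = -6 (attained at k = 2)
  C[1][1] = min over k of (A[1][0] + B[0][1] = 10 + 3 = 13, A[1][1] + B[1][1] = 1 + -4 = -3, A[1][2] + B[2][1] = -2 + 3 = 1) = -3 (attained at k = 1)
  C[1][2] = min over k of (A[1][0] + B[0][2] = 10 + 3 = 13, A[1][1] + B[1][2] = 1 + 6 = 7, A[1][2] + B[2][2] = -2 + 6 = 4) = 4 (attained at k = 2)
  C[2][0] = min over k of (A[2][0] + B[0][0] = 9 + 1 = 10, A[2][1] + B[1][0] = 0 + -5 = -5, A[2][2] + B[2][0] = 4 + -4 = 0) = -5 (attained at k = 1)
  C[2][1] = min over k of (A[2][0] + B[0][1] = 9 + 3 = 12, A[2][1] + B[1][1] = 0 + -4 = -4, A[2][2] + B[2][1] = 4 + 3 = 7) = -4 (attained at k = 1)
  C[2][2] = min over k of (A[2][0] + B[0][2] = 9 + 3 = 12, A[2][1] + B[1][2] = 0 + 6 = 6, A[2][2] + B[2][2] = 4 + 6 = 10) = 6 (attained at k = 1)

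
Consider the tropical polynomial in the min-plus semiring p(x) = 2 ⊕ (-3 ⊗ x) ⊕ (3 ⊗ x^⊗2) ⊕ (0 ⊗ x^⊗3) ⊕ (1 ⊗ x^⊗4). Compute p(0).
p(0) = -3

A tropical monomial a ⊗ x^⊗i evaluates to a + i · x. Evaluating each term at x = 0:
  Term 0 contributes 2 + 0 · 0 = 2
  Term 1 contributes -3 + 1 · 0 = -3
  Term 2 contributes 3 + 2 · 0 = 3
  Term 3 contributes 0 + 3 · 0 = 0
  Term 4 contributes 1 + 4 · 0 = 1
p(0) = ⊕ of these = min[2, -3, 3, 0, 1] = -3.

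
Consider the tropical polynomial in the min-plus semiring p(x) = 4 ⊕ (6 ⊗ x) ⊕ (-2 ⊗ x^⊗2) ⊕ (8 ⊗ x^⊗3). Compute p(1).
p(1) = 0

A tropical monomial a ⊗ x^⊗i evaluates to a + i · x. Evaluating each term at x = 1:
  Term 0 contributes 4 + 0 · 1 = 4
  Term 1 contributes 6 + 1 · 1 = 7
  Term 2 contributes -2 + 2 · 1 = 0
  Term 3 contributes 8 + 3 · 1 = 11
p(1) = ⊕ of these = min[4, 7, 0, 11] = 0.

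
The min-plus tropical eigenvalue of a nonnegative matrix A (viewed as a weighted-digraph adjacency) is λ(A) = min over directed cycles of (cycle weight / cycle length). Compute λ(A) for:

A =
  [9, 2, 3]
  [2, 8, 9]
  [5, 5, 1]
λ(A) = 1

Enumerate directed cycles and compute their means (weight / length). Sample:
  cycle 0 → 0: weight = 9, length = 1, mean = 9/1 ≈ 9.000
  cycle 1 → 1: weight = 8, length = 1, mean = 8/1 ≈ 8.000
  cycle 2 → 2: weight = 1, length = 1, mean = 1/1 ≈ 1.000
  cycle 0 → 1 → 0: weight = 4, length = 2, mean = 4/2 ≈ 2.000
  cycle 0 → 2 → 0: weight = 8, length = 2, mean = 8/2 ≈ 4.000
  cycle 1 → 0 → 1: weight = 4, length = 2, mean = 4/2 ≈ 2.000
Minimum mean = 1.000, attained e.g. along the cycle 2 → 2 with weight 1 and length 1. So λ(A) = 1/1 = 1.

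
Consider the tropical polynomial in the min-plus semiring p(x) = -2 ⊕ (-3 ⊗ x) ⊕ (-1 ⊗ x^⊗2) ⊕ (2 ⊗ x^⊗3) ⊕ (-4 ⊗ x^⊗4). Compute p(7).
p(7) = -2

A tropical monomial a ⊗ x^⊗i evaluates to a + i · x. Evaluating each term at x = 7:
  Term 0 contributes -2 + 0 · 7 = -2
  Term 1 contributes -3 + 1 · 7 = 4
  Term 2 contributes -1 + 2 · 7 = 13
  Term 3 contributes 2 + 3 · 7 = 23
  Term 4 contributes -4 + 4 · 7 = 24
p(7) = ⊕ of these = min[-2, 4, 13, 23, 24] = -2.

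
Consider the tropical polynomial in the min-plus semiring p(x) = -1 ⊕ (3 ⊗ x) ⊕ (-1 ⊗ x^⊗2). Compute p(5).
p(5) = -1

A tropical monomial a ⊗ x^⊗i evaluates to a + i · x. Evaluating each term at x = 5:
  Term 0 contributes -1 + 0 · 5 = -1
  Term 1 contributes 3 + 1 · 5 = 8
  Term 2 contributes -1 + 2 · 5 = 9
p(5) = ⊕ of these = min[-1, 8, 9] = -1.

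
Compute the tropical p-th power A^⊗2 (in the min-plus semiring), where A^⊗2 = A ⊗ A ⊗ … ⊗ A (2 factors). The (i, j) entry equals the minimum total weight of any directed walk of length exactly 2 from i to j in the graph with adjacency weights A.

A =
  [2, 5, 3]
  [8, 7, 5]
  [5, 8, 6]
A^⊗2 =
  [4, 7, 5]
  [10, 13, 11]
  [7, 10, 8]

Each entry (A^⊗2)_ij equals the minimum over all length-2 walks i = v_0 → v_1 → … → v_2 = j of Σ_t A[v_t][v_{t+1}]. For example, for (i, j) = (0, 2) we minimise over 3 possible intermediate vertex sequences; the minimum is 5, attained along the walk 0 → 0 → 2.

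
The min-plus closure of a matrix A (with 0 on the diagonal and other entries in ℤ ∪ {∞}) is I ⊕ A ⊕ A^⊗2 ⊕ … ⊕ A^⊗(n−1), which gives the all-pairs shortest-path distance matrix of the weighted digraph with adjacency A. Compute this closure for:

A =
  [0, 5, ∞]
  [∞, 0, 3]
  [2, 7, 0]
Closure =
  [0, 5, 8]
  [5, 0, 3]
  [2, 7, 0]

This is the Floyd-Warshall all-pairs shortest-path computation. For each intermediate vertex k = 0, 1, …, 2, update dist[i][j] ← min(dist[i][j], dist[i][k] + dist[k][j]). The final matrix gives, for each (i, j), the minimum total weight of any directed path from i to j (possibly empty when i = j).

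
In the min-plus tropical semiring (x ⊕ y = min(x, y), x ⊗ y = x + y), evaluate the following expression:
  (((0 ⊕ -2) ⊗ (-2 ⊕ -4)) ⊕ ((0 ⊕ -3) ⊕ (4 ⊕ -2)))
(((0 ⊕ -2) ⊗ (-2 ⊕ -4)) ⊕ ((0 ⊕ -3) ⊕ (4 ⊕ -2))) = -6

Expand innermost to outermost. Recall ⊕ takes the minimum of its arguments and ⊗ takes their sum. Working out the expression (((0 ⊕ -2) ⊗ (-2 ⊕ -4)) ⊕ ((0 ⊕ -3) ⊕ (4 ⊕ -2))) gives -6.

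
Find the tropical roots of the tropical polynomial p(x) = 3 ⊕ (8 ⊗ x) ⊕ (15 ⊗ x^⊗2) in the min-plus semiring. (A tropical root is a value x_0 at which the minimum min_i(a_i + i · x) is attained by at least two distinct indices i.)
Roots: {-7, -5}

Each tropical root is a break point of the lower envelope of the lines y = a_i + i · x (there are 3 lines, with slopes 0, 1, ..., 2). Only the lines that attain the minimum somewhere contribute to roots; other lines are dominated. Here the surviving (envelope) indices are i = 2, i = 1, i = 0.
Intersections between consecutive envelope lines give the roots: for adjacent envelope indices i < j the intersection is x = (a_i − a_j) / (j − i). Reading off the sorted break points: {-7, -5}.
Verification: at each break x_0, at least two indices attain the minimum of min_i(a_i + i · x_0).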